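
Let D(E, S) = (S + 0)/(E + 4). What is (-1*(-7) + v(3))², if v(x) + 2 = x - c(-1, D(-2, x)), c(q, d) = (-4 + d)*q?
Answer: 121/4 ≈ 30.250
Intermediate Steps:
D(E, S) = S/(4 + E)
c(q, d) = q*(-4 + d)
v(x) = -6 + 3*x/2 (v(x) = -2 + (x - (-1)*(-4 + x/(4 - 2))) = -2 + (x - (-1)*(-4 + x/2)) = -2 + (x - (4 - x/2)) = -2 + (x + (-4 + x/2)) = -2 + (-4 + 3*x/2) = -6 + 3*x/2)
(-1*(-7) + v(3))² = (-1*(-7) + (-6 + (3/2)*3))² = (7 + (-6 + 9/2))² = (7 - 3/2)² = (11/2)² = 121/4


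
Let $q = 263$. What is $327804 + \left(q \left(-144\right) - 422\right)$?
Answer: $289510$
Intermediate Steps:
$327804 + \left(q \left(-144\right) - 422\right) = 327804 + \left(263 \left(-144\right) - 422\right) = 327804 - 38294 = 289510$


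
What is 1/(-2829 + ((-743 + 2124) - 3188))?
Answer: -1/4636 ≈ -0.00021570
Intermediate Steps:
1/(-2829 + ((-743 + 2124) - 3188)) = 1/(-2829 + (1381 - 3188)) = 1/(-2829 - 1807) = 1/(-4636) = -1/4636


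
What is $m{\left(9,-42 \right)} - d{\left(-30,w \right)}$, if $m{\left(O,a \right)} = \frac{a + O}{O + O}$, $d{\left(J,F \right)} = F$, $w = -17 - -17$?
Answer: $- \frac{11}{6} \approx -1.8333$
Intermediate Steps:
$w = 0$ ($w = -17 + 17 = 0$)
$m{\left(O,a \right)} = \frac{O + a}{2 O}$
$m{\left(9,-42 \right)} - d{\left(-30,w \right)} = \frac{9 - 42}{2 \cdot 9} - 0 = \frac{1}{2} \cdot \frac{1}{9} \left(-33\right) + 0 = - \frac{11}{6} + 0 = - \frac{11}{6}$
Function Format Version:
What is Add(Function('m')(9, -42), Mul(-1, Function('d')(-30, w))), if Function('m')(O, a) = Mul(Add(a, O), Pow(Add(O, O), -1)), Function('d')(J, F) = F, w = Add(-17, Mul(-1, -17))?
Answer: Rational(-11, 6) ≈ -1.8333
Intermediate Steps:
w = 0 (w = Add(-17, 17) = 0)
Function('m')(O, a) = Mul(Rational(1, 2), Pow(O, -1), Add(O, a)) (Function('m')(O, a) = Mul(Add(O, a), Pow(Mul(2, O), -1)) = Mul(Add(O, a), Mul(Rational(1, 2), Pow(O, -1))) = Mul(Rational(1, 2), Pow(O, -1), Add(O, a)))
Add(Function('m')(9, -42), Mul(-1, Function('d')(-30, w))) = Add(Mul(Rational(1, 2), Pow(9, -1), Add(9, -42)), Mul(-1, 0)) = Add(Mul(Rational(1, 2), Rational(1, 9), -33), 0) = Add(Rational(-11, 6), 0) = Rational(-11, 6)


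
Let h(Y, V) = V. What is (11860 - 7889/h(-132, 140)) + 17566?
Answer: 587393/20 ≈ 29370.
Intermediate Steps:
(11860 - 7889/h(-132, 140)) + 17566 = (11860 - 7889/140) + 17566 = (11860 - 7889*1/140) + 17566 = (11860 - 1127/20) + 17566 = 236073/20 + 17566 = 587393/20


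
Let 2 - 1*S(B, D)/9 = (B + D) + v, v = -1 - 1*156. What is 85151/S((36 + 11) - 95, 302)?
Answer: -85151/855 ≈ -99.592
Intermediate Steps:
v = -157 (v = -1 - 156 = -157)
S(B, D) = 1431 - 9*B - 9*D (S(B, D) = 18 - 9*((B + D) - 157) = 18 - 9*(-157 + B + D) = 18 + (1413 - 9*B - 9*D) = 1431 - 9*B - 9*D)
85151/S((36 + 11) - 95, 302) = 85151/(1431 - 9*((36 + 11) - 95) - 9*302) = 85151/(1431 - 9*(47 - 95) - 2718) = 85151/(1431 - 9*(-48) - 2718) = 85151/(1431 + 432 - 2718) = 85151/(-855) = 85151*(-1/855) = -85151/855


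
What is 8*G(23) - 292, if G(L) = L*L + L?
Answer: 4124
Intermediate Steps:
G(L) = L + L² (G(L) = L² + L = L + L²)
8*G(23) - 292 = 8*(23*(1 + 23)) - 292 = 8*(23*24) - 292 = 8*552 - 292 = 4416 - 292 = 4124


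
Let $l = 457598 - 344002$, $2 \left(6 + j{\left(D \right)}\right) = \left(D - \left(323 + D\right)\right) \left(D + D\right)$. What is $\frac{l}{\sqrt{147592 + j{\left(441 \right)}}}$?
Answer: $\frac{113596 \sqrt{5143}}{5143} \approx 1584.0$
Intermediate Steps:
$j{\left(D \right)} = -6 - 323 D$ ($j{\left(D \right)} = -6 + \frac{\left(D - \left(323 + D\right)\right) \left(D + D\right)}{2} = -6 + \frac{\left(-323\right) 2 D}{2} = -6 + \frac{\left(-646\right) D}{2} = -6 - 323 D$)
$l = 113596$
$\frac{l}{\sqrt{147592 + j{\left(441 \right)}}} = \frac{113596}{\sqrt{147592 - 142449}} = \frac{113596}{\sqrt{5143}} = 113596 \frac{\sqrt{5143}}{5143} = \frac{113596 \sqrt{5143}}{5143}$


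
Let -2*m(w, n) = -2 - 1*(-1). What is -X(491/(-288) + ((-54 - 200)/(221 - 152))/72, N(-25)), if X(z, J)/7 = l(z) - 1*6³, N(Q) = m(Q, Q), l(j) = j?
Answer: 30290729/19872 ≈ 1524.3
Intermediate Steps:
m(w, n) = ½ (m(w, n) = -(-2 - 1*(-1))/2 = -(-2 + 1)/2 = -½*(-1) = ½)
N(Q) = ½
X(z, J) = -1512 + 7*z (X(z, J) = 7*(z - 1*6³) = 7*(z - 1*216) = 7*(z - 216) = 7*(-216 + z) = -1512 + 7*z)
-X(491/(-288) + ((-54 - 200)/(221 - 152))/72, N(-25)) = -(-1512 + 7*(491/(-288) + ((-54 - 200)/(221 - 152))/72)) = -(-1512 + 7*(491*(-1/288) - 254/69*(1/72))) = -(-1512 + 7*(-491/288 - 254*1/69*(1/72))) = -(-1512 + 7*(-491/288 - 254/69*1/72)) = -(-1512 + 7*(-491/288 - 127/2484)) = -(-1512 + 7*(-34895/19872)) = -(-1512 - 244265/19872) = -1*(-30290729/19872) = 30290729/19872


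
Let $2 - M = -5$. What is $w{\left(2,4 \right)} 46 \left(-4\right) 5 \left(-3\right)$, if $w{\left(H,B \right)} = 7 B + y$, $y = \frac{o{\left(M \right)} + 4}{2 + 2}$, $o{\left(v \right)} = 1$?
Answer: $80730$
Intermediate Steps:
$M = 7$ ($M = 2 - -5 = 2 + 5 = 7$)
$y = \frac{5}{4}$ ($y = \frac{1 + 4}{2 + 2} = \frac{5}{4} \approx 1.25$)
$w{\left(H,B \right)} = \frac{5}{4} + 7 B$ ($w{\left(H,B \right)} = 7 B + \frac{5}{4} = \frac{5}{4} + 7 B$)
$w{\left(2,4 \right)} 46 \left(-4\right) 5 \left(-3\right) = \left(\frac{5}{4} + 7 \cdot 4\right) 46 \left(-4\right) 5 \left(-3\right) = \left(\frac{5}{4} + 28\right) 46 \left(\left(-20\right) \left(-3\right)\right) = \frac{117}{4} \cdot 46 \cdot 60 = \frac{2691}{2} \cdot 60 = 80730$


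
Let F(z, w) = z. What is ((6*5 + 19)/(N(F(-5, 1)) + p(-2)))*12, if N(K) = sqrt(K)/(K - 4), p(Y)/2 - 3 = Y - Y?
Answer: 285768/2921 + 5292*I*sqrt(5)/2921 ≈ 97.832 + 4.0511*I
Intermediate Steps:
p(Y) = 6 (p(Y) = 6 + 2*(Y - Y) = 6 + 2*0 = 6 + 0 = 6)
N(K) = sqrt(K)/(-4 + K)
((6*5 + 19)/(N(F(-5, 1)) + p(-2)))*12 = ((6*5 + 19)/(sqrt(-5)/(-4 - 5) + 6))*12 = ((30 + 19)/((I*sqrt(5))/(-9) + 6))*12 = (49/((I*sqrt(5))*(-1/9) + 6))*12 = (49/(-I*sqrt(5)/9 + 6))*12 = (49/(6 - I*sqrt(5)/9))*12 = 588/(6 - I*sqrt(5)/9)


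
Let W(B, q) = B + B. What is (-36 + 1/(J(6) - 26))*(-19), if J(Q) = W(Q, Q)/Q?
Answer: 16435/24 ≈ 684.79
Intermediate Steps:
W(B, q) = 2*B
J(Q) = 2 (J(Q) = (2*Q)/Q = 2)
(-36 + 1/(J(6) - 26))*(-19) = (-36 + 1/(2 - 26))*(-19) = (-36 + 1/(-24))*(-19) = (-36 - 1/24)*(-19) = -865/24*(-19) = 16435/24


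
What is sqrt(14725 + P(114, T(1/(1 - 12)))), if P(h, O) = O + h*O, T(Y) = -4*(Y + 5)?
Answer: sqrt(1508485)/11 ≈ 111.65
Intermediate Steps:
T(Y) = -20 - 4*Y (T(Y) = -4*(5 + Y) = -20 - 4*Y)
P(h, O) = O + O*h
sqrt(14725 + P(114, T(1/(1 - 12)))) = sqrt(14725 + (-20 - 4/(1 - 12))*(1 + 114)) = sqrt(14725 + (-20 - 4/(-11))*115) = sqrt(14725 + (-20 - 4*(-1/11))*115) = sqrt(14725 + (-20 + 4/11)*115) = sqrt(14725 - 216/11*115) = sqrt(14725 - 24840/11) = sqrt(137135/11) = sqrt(1508485)/11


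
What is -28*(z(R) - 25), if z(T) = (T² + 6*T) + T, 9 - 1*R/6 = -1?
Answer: -111860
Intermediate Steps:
R = 60 (R = 54 - 6*(-1) = 54 + 6 = 60)
z(T) = T² + 7*T
-28*(z(R) - 25) = -28*(60*(7 + 60) - 25) = -28*(60*67 - 25) = -28*(4020 - 25) = -28*3995 = -111860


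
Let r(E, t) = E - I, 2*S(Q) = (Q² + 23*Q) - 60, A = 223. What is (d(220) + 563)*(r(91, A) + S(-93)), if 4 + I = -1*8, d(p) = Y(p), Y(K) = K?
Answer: 2605824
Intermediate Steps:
d(p) = p
I = -12 (I = -4 - 1*8 = -4 - 8 = -12)
S(Q) = -30 + Q²/2 + 23*Q/2 (S(Q) = ((Q² + 23*Q) - 60)/2 = (-60 + Q² + 23*Q)/2 = -30 + Q²/2 + 23*Q/2)
r(E, t) = 12 + E (r(E, t) = E - 1*(-12) = E + 12 = 12 + E)
(d(220) + 563)*(r(91, A) + S(-93)) = (220 + 563)*((12 + 91) + (-30 + (½)*(-93)² + (23/2)*(-93))) = 783*(103 + (-30 + (½)*8649 - 2139/2)) = 783*(103 + (-30 + 8649/2 - 2139/2)) = 783*(103 + 3225) = 783*3328 = 2605824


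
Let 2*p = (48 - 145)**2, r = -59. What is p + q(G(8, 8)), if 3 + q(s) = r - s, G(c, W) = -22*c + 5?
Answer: 9627/2 ≈ 4813.5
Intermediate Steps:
G(c, W) = 5 - 22*c
q(s) = -62 - s (q(s) = -3 + (-59 - s) = -62 - s)
p = 9409/2 (p = (48 - 145)**2/2 = (1/2)*(-97)**2 = (1/2)*9409 = 9409/2 ≈ 4704.5)
p + q(G(8, 8)) = 9409/2 + (-62 - (5 - 22*8)) = 9409/2 + (-62 - (5 - 176)) = 9409/2 + (-62 - 1*(-171)) = 9409/2 + (-62 + 171) = 9409/2 + 109 = 9627/2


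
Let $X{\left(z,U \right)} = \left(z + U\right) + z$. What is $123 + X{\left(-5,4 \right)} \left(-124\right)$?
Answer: $867$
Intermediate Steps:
$X{\left(z,U \right)} = U + 2 z$ ($X{\left(z,U \right)} = \left(U + z\right) + z = U + 2 z$)
$123 + X{\left(-5,4 \right)} \left(-124\right) = 123 + \left(4 + 2 \left(-5\right)\right) \left(-124\right) = 123 + \left(4 - 10\right) \left(-124\right) = 123 - -744 = 123 + 744 = 867$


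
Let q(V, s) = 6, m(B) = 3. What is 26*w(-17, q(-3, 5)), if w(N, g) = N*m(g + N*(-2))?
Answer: -1326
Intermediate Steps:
w(N, g) = 3*N (w(N, g) = N*3 = 3*N)
26*w(-17, q(-3, 5)) = 26*(3*(-17)) = 26*(-51) = -1326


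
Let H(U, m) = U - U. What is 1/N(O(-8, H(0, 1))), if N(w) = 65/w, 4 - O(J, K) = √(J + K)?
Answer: 4/65 - 2*I*√2/65 ≈ 0.061538 - 0.043514*I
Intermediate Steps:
H(U, m) = 0
O(J, K) = 4 - √(J + K)
1/N(O(-8, H(0, 1))) = 1/(65/(4 - √(-8 + 0))) = 1/(65/(4 - √(-8))) = 1/(65/(4 - 2*I*√2)) = 4/65 - 2*I*√2/65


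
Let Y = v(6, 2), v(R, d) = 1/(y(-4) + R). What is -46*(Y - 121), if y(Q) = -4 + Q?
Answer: 5589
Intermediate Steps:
v(R, d) = 1/(-8 + R) (v(R, d) = 1/((-4 - 4) + R) = 1/(-8 + R))
Y = -½ (Y = 1/(-8 + 6) = 1/(-2) = -½ ≈ -0.50000)
-46*(Y - 121) = -46*(-½ - 121) = -46*(-243/2) = 5589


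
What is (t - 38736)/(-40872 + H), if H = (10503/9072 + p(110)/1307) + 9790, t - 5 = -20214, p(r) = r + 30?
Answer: 25885814640/13649167001 ≈ 1.8965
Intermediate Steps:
p(r) = 30 + r
t = -20209 (t = 5 - 20214 = -20209)
H = 4299853543/439152 (H = (10503/9072 + (30 + 110)/1307) + 9790 = (10503*(1/9072) + 140*(1/1307)) + 9790 = (389/336 + 140/1307) + 9790 = 555463/439152 + 9790 = 4299853543/439152 ≈ 9791.3)
(t - 38736)/(-40872 + H) = (-20209 - 38736)/(-40872 + 4299853543/439152) = -58945/(-13649167001/439152) = -58945*(-439152/13649167001) = 25885814640/13649167001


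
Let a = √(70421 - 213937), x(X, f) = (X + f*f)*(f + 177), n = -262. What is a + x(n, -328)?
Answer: -16205622 + 2*I*√35879 ≈ -1.6206e+7 + 378.83*I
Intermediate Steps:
x(X, f) = (177 + f)*(X + f²) (x(X, f) = (X + f²)*(177 + f) = (177 + f)*(X + f²))
a = 2*I*√35879 (a = √(-143516) = 2*I*√35879 ≈ 378.83*I)
a + x(n, -328) = 2*I*√35879 + ((-328)³ + 177*(-262) + 177*(-328)² - 262*(-328)) = 2*I*√35879 + (-35287552 - 46374 + 177*107584 + 85936) = 2*I*√35879 + (-35287552 - 46374 + 19042368 + 85936) = 2*I*√35879 - 16205622 = -16205622 + 2*I*√35879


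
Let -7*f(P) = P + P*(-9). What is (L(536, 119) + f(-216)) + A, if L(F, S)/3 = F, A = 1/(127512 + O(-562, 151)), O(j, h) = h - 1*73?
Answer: 1215677527/893130 ≈ 1361.1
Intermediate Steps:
O(j, h) = -73 + h (O(j, h) = h - 73 = -73 + h)
f(P) = 8*P/7 (f(P) = -(P + P*(-9))/7 = -(P - 9*P)/7 = -(-8)*P/7 = 8*P/7)
A = 1/127590 (A = 1/(127512 + (-73 + 151)) = 1/(127512 + 78) = 1/127590 ≈ 7.8376e-6)
L(F, S) = 3*F
(L(536, 119) + f(-216)) + A = (3*536 + (8/7)*(-216)) + 1/127590 = (1608 - 1728/7) + 1/127590 = 9528/7 + 1/127590 = 1215677527/893130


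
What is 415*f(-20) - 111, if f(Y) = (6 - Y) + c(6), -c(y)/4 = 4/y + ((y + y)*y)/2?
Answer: -150563/3 ≈ -50188.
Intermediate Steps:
c(y) = -16/y - 4*y**2 (c(y) = -4*(4/y + ((y + y)*y)/2) = -4*(4/y + ((2*y)*y)*(1/2)) = -4*(4/y + (2*y**2)*(1/2)) = -4*(4/y + y**2) = -4*(y**2 + 4/y) = -16/y - 4*y**2)
f(Y) = -422/3 - Y (f(Y) = (6 - Y) + 4*(-4 - 1*6**3)/6 = (6 - Y) + 4*(1/6)*(-4 - 1*216) = (6 - Y) + 4*(1/6)*(-4 - 216) = (6 - Y) + 4*(1/6)*(-220) = (6 - Y) - 440/3 = -422/3 - Y)
415*f(-20) - 111 = 415*(-422/3 - 1*(-20)) - 111 = 415*(-422/3 + 20) - 111 = 415*(-362/3) - 111 = -150230/3 - 111 = -150563/3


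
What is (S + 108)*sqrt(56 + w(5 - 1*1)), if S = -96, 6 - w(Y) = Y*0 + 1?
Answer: 12*sqrt(61) ≈ 93.723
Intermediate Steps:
w(Y) = 5 (w(Y) = 6 - (Y*0 + 1) = 6 - (0 + 1) = 6 - 1*1 = 6 - 1 = 5)
(S + 108)*sqrt(56 + w(5 - 1*1)) = (-96 + 108)*sqrt(56 + 5) = 12*sqrt(61)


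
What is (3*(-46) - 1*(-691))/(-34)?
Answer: -553/34 ≈ -16.265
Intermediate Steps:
(3*(-46) - 1*(-691))/(-34) = (-138 + 691)*(-1/34) = 553*(-1/34) = -553/34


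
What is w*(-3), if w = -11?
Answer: 33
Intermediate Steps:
w*(-3) = -11*(-3) = 33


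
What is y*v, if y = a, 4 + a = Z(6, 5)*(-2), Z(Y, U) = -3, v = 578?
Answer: 1156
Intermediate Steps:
a = 2 (a = -4 - 3*(-2) = -4 + 6 = 2)
y = 2
y*v = 2*578 = 1156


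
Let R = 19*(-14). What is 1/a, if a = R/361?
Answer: -19/14 ≈ -1.3571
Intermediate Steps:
R = -266
a = -14/19 (a = -266/361 = -266*1/361 = -14/19 ≈ -0.73684)
1/a = 1/(-14/19) = -19/14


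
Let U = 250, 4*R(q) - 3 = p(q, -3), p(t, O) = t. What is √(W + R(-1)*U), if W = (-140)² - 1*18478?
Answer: √1247 ≈ 35.313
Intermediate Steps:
R(q) = ¾ + q/4
W = 1122 (W = 19600 - 18478 = 1122)
√(W + R(-1)*U) = √(1122 + (¾ + (¼)*(-1))*250) = √(1122 + (¾ - ¼)*250) = √(1122 + (½)*250) = √(1122 + 125) = √1247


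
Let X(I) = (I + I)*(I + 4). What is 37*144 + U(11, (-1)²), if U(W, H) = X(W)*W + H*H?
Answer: 8959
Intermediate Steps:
X(I) = 2*I*(4 + I) (X(I) = (2*I)*(4 + I) = 2*I*(4 + I))
U(W, H) = H² + 2*W²*(4 + W) (U(W, H) = (2*W*(4 + W))*W + H*H = 2*W²*(4 + W) + H² = H² + 2*W²*(4 + W))
37*144 + U(11, (-1)²) = 37*144 + (((-1)²)² + 2*11²*(4 + 11)) = 5328 + (1² + 2*121*15) = 5328 + (1 + 3630) = 5328 + 3631 = 8959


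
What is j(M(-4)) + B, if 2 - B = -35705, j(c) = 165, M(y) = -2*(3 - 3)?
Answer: 35872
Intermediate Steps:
M(y) = 0 (M(y) = -2*0 = 0)
B = 35707 (B = 2 - 1*(-35705) = 2 + 35705 = 35707)
j(M(-4)) + B = 165 + 35707 = 35872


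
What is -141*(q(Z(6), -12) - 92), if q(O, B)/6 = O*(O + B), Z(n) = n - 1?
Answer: 42582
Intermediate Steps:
Z(n) = -1 + n
q(O, B) = 6*O*(B + O) (q(O, B) = 6*(O*(O + B)) = 6*(O*(B + O)) = 6*O*(B + O))
-141*(q(Z(6), -12) - 92) = -141*(6*(-1 + 6)*(-12 + (-1 + 6)) - 92) = -141*(6*5*(-12 + 5) - 92) = -141*(6*5*(-7) - 92) = -141*(-210 - 92) = -141*(-302) = 42582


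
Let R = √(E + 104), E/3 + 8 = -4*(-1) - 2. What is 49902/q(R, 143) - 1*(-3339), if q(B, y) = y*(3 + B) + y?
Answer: 16611891/5005 + 24951*√86/5005 ≈ 3365.3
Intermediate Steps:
E = -18 (E = -24 + 3*(-4*(-1) - 2) = -24 + 3*(4 - 2) = -24 + 3*2 = -24 + 6 = -18)
R = √86 (R = √(-18 + 104) = √86 ≈ 9.2736)
q(B, y) = y + y*(3 + B)
49902/q(R, 143) - 1*(-3339) = 49902/((143*(4 + √86))) - 1*(-3339) = 49902/(572 + 143*√86) + 3339 = 3339 + 49902/(572 + 143*√86)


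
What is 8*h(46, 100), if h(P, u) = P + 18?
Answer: 512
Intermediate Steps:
h(P, u) = 18 + P
8*h(46, 100) = 8*(18 + 46) = 8*64 = 512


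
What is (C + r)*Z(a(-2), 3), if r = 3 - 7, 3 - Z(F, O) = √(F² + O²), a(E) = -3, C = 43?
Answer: 117 - 117*√2 ≈ -48.463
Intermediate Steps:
Z(F, O) = 3 - √(F² + O²)
r = -4
(C + r)*Z(a(-2), 3) = (43 - 4)*(3 - √((-3)² + 3²)) = 39*(3 - √(9 + 9)) = 39*(3 - √18) = 39*(3 - 3*√2) = 117 - 117*√2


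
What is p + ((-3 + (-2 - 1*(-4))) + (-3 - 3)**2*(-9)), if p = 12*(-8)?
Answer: -421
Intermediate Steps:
p = -96
p + ((-3 + (-2 - 1*(-4))) + (-3 - 3)**2*(-9)) = -96 + ((-3 + (-2 - 1*(-4))) + (-3 - 3)**2*(-9)) = -96 + ((-3 + (-2 + 4)) + (-6)**2*(-9)) = -96 + ((-3 + 2) + 36*(-9)) = -96 + (-1 - 324) = -96 - 325 = -421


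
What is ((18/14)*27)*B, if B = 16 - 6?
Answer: 2430/7 ≈ 347.14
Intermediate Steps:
B = 10
((18/14)*27)*B = ((18/14)*27)*10 = ((18*(1/14))*27)*10 = ((9/7)*27)*10 = (243/7)*10 = 2430/7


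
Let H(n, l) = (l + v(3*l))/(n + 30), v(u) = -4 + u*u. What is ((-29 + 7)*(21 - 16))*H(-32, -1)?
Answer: 220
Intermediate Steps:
v(u) = -4 + u²
H(n, l) = (-4 + l + 9*l²)/(30 + n) (H(n, l) = (l + (-4 + (3*l)²))/(n + 30) = (l + (-4 + 9*l²))/(30 + n) = (-4 + l + 9*l²)/(30 + n))
((-29 + 7)*(21 - 16))*H(-32, -1) = ((-29 + 7)*(21 - 16))*((-4 - 1 + 9*(-1)²)/(30 - 32)) = (-22*5)*((-4 - 1 + 9*1)/(-2)) = -(-55)*(-4 - 1 + 9) = -(-55)*4 = -110*(-2) = 220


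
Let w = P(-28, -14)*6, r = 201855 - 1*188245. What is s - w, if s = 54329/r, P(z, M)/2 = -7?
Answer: 1197569/13610 ≈ 87.992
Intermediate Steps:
r = 13610 (r = 201855 - 188245 = 13610)
P(z, M) = -14 (P(z, M) = 2*(-7) = -14)
s = 54329/13610 ≈ 3.9918
w = -84 (w = -14*6 = -84)
s - w = 54329/13610 - 1*(-84) = 54329/13610 + 84 = 1197569/13610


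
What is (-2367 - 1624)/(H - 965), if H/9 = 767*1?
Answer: -3991/5938 ≈ -0.67211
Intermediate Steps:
H = 6903 (H = 9*(767*1) = 9*767 = 6903)
(-2367 - 1624)/(H - 965) = (-2367 - 1624)/(6903 - 965) = -3991/5938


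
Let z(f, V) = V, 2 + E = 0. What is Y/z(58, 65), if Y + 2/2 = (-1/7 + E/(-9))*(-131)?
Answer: -718/4095 ≈ -0.17534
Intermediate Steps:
E = -2 (E = -2 + 0 = -2)
Y = -718/63 (Y = -1 + (-1/7 - 2/(-9))*(-131) = -1 + (-1*⅐ - 2*(-⅑))*(-131) = -1 + (-⅐ + 2/9)*(-131) = -1 + (5/63)*(-131) = -1 - 655/63 = -718/63 ≈ -11.397)
Y/z(58, 65) = -718/63/65 = -718/63*1/65 = -718/4095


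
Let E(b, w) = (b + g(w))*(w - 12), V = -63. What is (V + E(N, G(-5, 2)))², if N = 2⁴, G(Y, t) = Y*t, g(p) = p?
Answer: 38025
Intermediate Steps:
N = 16
E(b, w) = (-12 + w)*(b + w) (E(b, w) = (b + w)*(w - 12) = (b + w)*(-12 + w) = (-12 + w)*(b + w))
(V + E(N, G(-5, 2)))² = (-63 + ((-5*2)² - 12*16 - (-60)*2 + 16*(-5*2)))² = (-63 + ((-10)² - 192 - 12*(-10) + 16*(-10)))² = (-63 + (100 - 192 + 120 - 160))² = (-63 - 132)² = (-195)² = 38025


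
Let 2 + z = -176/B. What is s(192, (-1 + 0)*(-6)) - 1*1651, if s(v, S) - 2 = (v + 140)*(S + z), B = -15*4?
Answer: 9793/15 ≈ 652.87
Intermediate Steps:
B = -60
z = 14/15 (z = -2 - 176/(-60) = -2 - 176*(-1/60) = -2 + 44/15 = 14/15 ≈ 0.93333)
s(v, S) = 2 + (140 + v)*(14/15 + S) (s(v, S) = 2 + (v + 140)*(S + 14/15) = 2 + (140 + v)*(14/15 + S))
s(192, (-1 + 0)*(-6)) - 1*1651 = (398/3 + 140*((-1 + 0)*(-6)) + (14/15)*192 + ((-1 + 0)*(-6))*192) - 1*1651 = (398/3 + 140*(-1*(-6)) + 896/5 - 1*(-6)*192) - 1651 = (398/3 + 140*6 + 896/5 + 6*192) - 1651 = (398/3 + 840 + 896/5 + 1152) - 1651 = 34558/15 - 1651 = 9793/15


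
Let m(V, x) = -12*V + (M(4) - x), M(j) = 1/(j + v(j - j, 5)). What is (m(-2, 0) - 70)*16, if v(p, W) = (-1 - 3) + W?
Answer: -3664/5 ≈ -732.80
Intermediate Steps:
v(p, W) = -4 + W
M(j) = 1/(1 + j) (M(j) = 1/(j + (-4 + 5)) = 1/(j + 1) = 1/(1 + j))
m(V, x) = ⅕ - x - 12*V (m(V, x) = -12*V + (1/(1 + 4) - x) = -12*V + (1/5 - x) = -12*V + (⅕ - x) = ⅕ - x - 12*V)
(m(-2, 0) - 70)*16 = ((⅕ - 1*0 - 12*(-2)) - 70)*16 = ((⅕ + 0 + 24) - 70)*16 = (121/5 - 70)*16 = -229/5*16 = -3664/5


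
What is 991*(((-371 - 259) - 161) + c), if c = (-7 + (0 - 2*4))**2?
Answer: -560906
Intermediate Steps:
c = 225 (c = (-7 + (0 - 8))**2 = (-7 - 8)**2 = (-15)**2 = 225)
991*(((-371 - 259) - 161) + c) = 991*(((-371 - 259) - 161) + 225) = 991*((-630 - 161) + 225) = 991*(-791 + 225) = 991*(-566) = -560906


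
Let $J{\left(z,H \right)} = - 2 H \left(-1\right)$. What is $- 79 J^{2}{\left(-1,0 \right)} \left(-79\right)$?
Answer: $0$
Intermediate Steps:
$J{\left(z,H \right)} = 2 H$
$- 79 J^{2}{\left(-1,0 \right)} \left(-79\right) = - 79 \left(2 \cdot 0\right)^{2} \left(-79\right) = - 79 \cdot 0^{2} \left(-79\right) = \left(-79\right) 0 \left(-79\right) = 0 \left(-79\right) = 0$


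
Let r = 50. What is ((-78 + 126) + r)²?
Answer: 9604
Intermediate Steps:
((-78 + 126) + r)² = ((-78 + 126) + 50)² = (48 + 50)² = 98² = 9604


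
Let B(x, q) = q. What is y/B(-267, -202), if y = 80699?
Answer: -799/2 ≈ -399.50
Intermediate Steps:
y/B(-267, -202) = 80699/(-202) = 80699*(-1/202) = -799/2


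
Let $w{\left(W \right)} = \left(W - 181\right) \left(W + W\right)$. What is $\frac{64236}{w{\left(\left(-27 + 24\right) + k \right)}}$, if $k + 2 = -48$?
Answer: $\frac{101}{39} \approx 2.5897$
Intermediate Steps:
$k = -50$ ($k = -2 - 48 = -50$)
$w{\left(W \right)} = 2 W \left(-181 + W\right)$ ($w{\left(W \right)} = \left(-181 + W\right) 2 W = 2 W \left(-181 + W\right)$)
$\frac{64236}{w{\left(\left(-27 + 24\right) + k \right)}} = \frac{64236}{2 \left(\left(-27 + 24\right) - 50\right) \left(-181 + \left(\left(-27 + 24\right) - 50\right)\right)} = \frac{64236}{2 \left(-3 - 50\right) \left(-181 - 53\right)} = \frac{64236}{2 \left(-53\right) \left(-181 - 53\right)} = \frac{64236}{2 \left(-53\right) \left(-234\right)} = \frac{64236}{24804} = 64236 \cdot \frac{1}{24804} = \frac{101}{39}$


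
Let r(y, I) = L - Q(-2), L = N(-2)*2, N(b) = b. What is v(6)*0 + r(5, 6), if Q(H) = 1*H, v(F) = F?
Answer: -2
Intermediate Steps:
Q(H) = H
L = -4 (L = -2*2 = -4)
r(y, I) = -2 (r(y, I) = -4 - 1*(-2) = -4 + 2 = -2)
v(6)*0 + r(5, 6) = 6*0 - 2 = 0 - 2 = -2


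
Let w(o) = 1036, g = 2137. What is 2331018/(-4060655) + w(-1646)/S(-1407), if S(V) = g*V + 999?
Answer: -350534375113/610267718640 ≈ -0.57439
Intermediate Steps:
S(V) = 999 + 2137*V (S(V) = 2137*V + 999 = 999 + 2137*V)
2331018/(-4060655) + w(-1646)/S(-1407) = 2331018/(-4060655) + 1036/(999 + 2137*(-1407)) = 2331018*(-1/4060655) + 1036/(999 - 3006759) = -2331018/4060655 + 1036/(-3005760) = -2331018/4060655 + 1036*(-1/3005760) = -2331018/4060655 - 259/751440 = -350534375113/610267718640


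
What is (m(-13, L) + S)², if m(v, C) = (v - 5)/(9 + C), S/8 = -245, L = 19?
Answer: 753447601/196 ≈ 3.8441e+6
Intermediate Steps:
S = -1960 (S = 8*(-245) = -1960)
m(v, C) = (-5 + v)/(9 + C)
(m(-13, L) + S)² = ((-5 - 13)/(9 + 19) - 1960)² = (-18/28 - 1960)² = ((1/28)*(-18) - 1960)² = (-9/14 - 1960)² = (-27449/14)² = 753447601/196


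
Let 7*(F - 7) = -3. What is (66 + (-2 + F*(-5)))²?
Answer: 47524/49 ≈ 969.88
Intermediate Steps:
F = 46/7 (F = 7 + (⅐)*(-3) = 7 - 3/7 = 46/7 ≈ 6.5714)
(66 + (-2 + F*(-5)))² = (66 + (-2 + (46/7)*(-5)))² = (66 + (-2 - 230/7))² = (66 - 244/7)² = (218/7)² = 47524/49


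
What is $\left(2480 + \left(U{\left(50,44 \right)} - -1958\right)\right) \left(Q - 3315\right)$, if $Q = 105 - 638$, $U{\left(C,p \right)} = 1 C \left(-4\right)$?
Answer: $-16307824$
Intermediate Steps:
$U{\left(C,p \right)} = - 4 C$ ($U{\left(C,p \right)} = C \left(-4\right) = - 4 C$)
$Q = -533$ ($Q = 105 - 638 = -533$)
$\left(2480 + \left(U{\left(50,44 \right)} - -1958\right)\right) \left(Q - 3315\right) = \left(2480 - -1758\right) \left(-533 - 3315\right) = \left(2480 + \left(-200 + 1958\right)\right) \left(-3848\right) = \left(2480 + 1758\right) \left(-3848\right) = 4238 \left(-3848\right) = -16307824$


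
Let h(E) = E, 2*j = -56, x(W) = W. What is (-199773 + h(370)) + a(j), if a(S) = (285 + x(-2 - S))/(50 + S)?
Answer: -4386555/22 ≈ -1.9939e+5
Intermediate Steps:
j = -28 (j = (1/2)*(-56) = -28)
a(S) = (283 - S)/(50 + S) (a(S) = (285 + (-2 - S))/(50 + S) = (283 - S)/(50 + S))
(-199773 + h(370)) + a(j) = (-199773 + 370) + (283 - 1*(-28))/(50 - 28) = -199403 + (283 + 28)/22 = -199403 + (1/22)*311 = -199403 + 311/22 = -4386555/22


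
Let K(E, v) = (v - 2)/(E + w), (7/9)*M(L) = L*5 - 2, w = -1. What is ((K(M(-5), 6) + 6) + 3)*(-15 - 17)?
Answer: -35552/125 ≈ -284.42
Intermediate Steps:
M(L) = -18/7 + 45*L/7 (M(L) = 9*(L*5 - 2)/7 = 9*(5*L - 2)/7 = 9*(-2 + 5*L)/7 = -18/7 + 45*L/7)
K(E, v) = (-2 + v)/(-1 + E) (K(E, v) = (v - 2)/(E - 1) = (-2 + v)/(-1 + E))
((K(M(-5), 6) + 6) + 3)*(-15 - 17) = (((-2 + 6)/(-1 + (-18/7 + (45/7)*(-5))) + 6) + 3)*(-15 - 17) = ((4/(-1 + (-18/7 - 225/7)) + 6) + 3)*(-32) = ((4/(-1 - 243/7) + 6) + 3)*(-32) = ((4/(-250/7) + 6) + 3)*(-32) = ((-7/250*4 + 6) + 3)*(-32) = ((-14/125 + 6) + 3)*(-32) = (736/125 + 3)*(-32) = (1111/125)*(-32) = -35552/125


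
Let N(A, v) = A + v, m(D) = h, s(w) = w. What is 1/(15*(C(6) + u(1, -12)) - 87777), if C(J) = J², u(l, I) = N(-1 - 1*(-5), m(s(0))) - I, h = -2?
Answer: -1/87027 ≈ -1.1491e-5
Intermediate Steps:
m(D) = -2
u(l, I) = 2 - I (u(l, I) = ((-1 - 1*(-5)) - 2) - I = ((-1 + 5) - 2) - I = (4 - 2) - I = 2 - I)
1/(15*(C(6) + u(1, -12)) - 87777) = 1/(15*(6² + (2 - 1*(-12))) - 87777) = 1/(15*(36 + (2 + 12)) - 87777) = 1/(15*(36 + 14) - 87777) = 1/(15*50 - 87777) = 1/(750 - 87777) = 1/(-87027) = -1/87027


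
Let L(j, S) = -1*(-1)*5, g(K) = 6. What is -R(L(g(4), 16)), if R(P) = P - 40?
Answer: 35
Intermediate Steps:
L(j, S) = 5 (L(j, S) = 1*5 = 5)
R(P) = -40 + P
-R(L(g(4), 16)) = -(-40 + 5) = -1*(-35) = 35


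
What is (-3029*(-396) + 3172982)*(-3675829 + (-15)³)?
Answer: -16087194397064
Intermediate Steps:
(-3029*(-396) + 3172982)*(-3675829 + (-15)³) = (1199484 + 3172982)*(-3675829 - 3375) = 4372466*(-3679204) = -16087194397064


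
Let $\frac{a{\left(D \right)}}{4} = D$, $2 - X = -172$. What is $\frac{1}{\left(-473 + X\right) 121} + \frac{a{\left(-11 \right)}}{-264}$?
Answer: $\frac{36173}{217074} \approx 0.16664$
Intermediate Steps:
$X = 174$ ($X = 2 - -172 = 2 + 172 = 174$)
$a{\left(D \right)} = 4 D$
$\frac{1}{\left(-473 + X\right) 121} + \frac{a{\left(-11 \right)}}{-264} = \frac{1}{\left(-473 + 174\right) 121} + \frac{4 \left(-11\right)}{-264} = \frac{1}{-299} \cdot \frac{1}{121} - - \frac{1}{6} = \left(- \frac{1}{299}\right) \frac{1}{121} + \frac{1}{6} = - \frac{1}{36179} + \frac{1}{6} = \frac{36173}{217074}$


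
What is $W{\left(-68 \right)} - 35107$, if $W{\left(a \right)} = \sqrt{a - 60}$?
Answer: $-35107 + 8 i \sqrt{2} \approx -35107.0 + 11.314 i$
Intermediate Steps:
$W{\left(a \right)} = \sqrt{-60 + a}$
$W{\left(-68 \right)} - 35107 = \sqrt{-60 - 68} - 35107 = \sqrt{-128} - 35107 = 8 i \sqrt{2} - 35107 = -35107 + 8 i \sqrt{2}$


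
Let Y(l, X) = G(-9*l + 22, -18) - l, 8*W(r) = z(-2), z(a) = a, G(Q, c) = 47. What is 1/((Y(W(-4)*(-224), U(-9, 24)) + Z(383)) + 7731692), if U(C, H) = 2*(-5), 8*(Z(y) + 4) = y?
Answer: 8/61853815 ≈ 1.2934e-7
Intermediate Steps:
W(r) = -¼ (W(r) = (⅛)*(-2) = -¼)
Z(y) = -4 + y/8
U(C, H) = -10
Y(l, X) = 47 - l
1/((Y(W(-4)*(-224), U(-9, 24)) + Z(383)) + 7731692) = 1/(((47 - (-1)*(-224)/4) + (-4 + (⅛)*383)) + 7731692) = 1/(((47 - 1*56) + (-4 + 383/8)) + 7731692) = 1/(((47 - 56) + 351/8) + 7731692) = 1/((-9 + 351/8) + 7731692) = 1/(279/8 + 7731692) = 1/(61853815/8) = 8/61853815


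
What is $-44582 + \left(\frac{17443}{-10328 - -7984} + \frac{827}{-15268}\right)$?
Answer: $- \frac{398944358489}{8947048} \approx -44590.0$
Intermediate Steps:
$-44582 + \left(\frac{17443}{-10328 - -7984} + \frac{827}{-15268}\right) = -44582 + \left(\frac{17443}{-10328 + 7984} + 827 \left(- \frac{1}{15268}\right)\right) = -44582 + \left(\frac{17443}{-2344} - \frac{827}{15268}\right) = -44582 + \left(17443 \left(- \frac{1}{2344}\right) - \frac{827}{15268}\right) = -44582 - \frac{67064553}{8947048} = - \frac{398944358489}{8947048}$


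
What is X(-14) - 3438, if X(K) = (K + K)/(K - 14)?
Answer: -3437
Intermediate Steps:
X(K) = 2*K/(-14 + K) (X(K) = (2*K)/(-14 + K) = 2*K/(-14 + K))
X(-14) - 3438 = 2*(-14)/(-14 - 14) - 3438 = 2*(-14)/(-28) - 3438 = 2*(-14)*(-1/28) - 3438 = 1 - 3438 = -3437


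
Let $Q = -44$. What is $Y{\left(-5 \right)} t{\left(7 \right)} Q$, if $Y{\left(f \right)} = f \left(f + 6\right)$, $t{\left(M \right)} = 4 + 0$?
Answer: $880$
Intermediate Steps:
$t{\left(M \right)} = 4$
$Y{\left(f \right)} = f \left(6 + f\right)$
$Y{\left(-5 \right)} t{\left(7 \right)} Q = - 5 \left(6 - 5\right) 4 \left(-44\right) = \left(-5\right) 1 \cdot 4 \left(-44\right) = \left(-5\right) 4 \left(-44\right) = \left(-20\right) \left(-44\right) = 880$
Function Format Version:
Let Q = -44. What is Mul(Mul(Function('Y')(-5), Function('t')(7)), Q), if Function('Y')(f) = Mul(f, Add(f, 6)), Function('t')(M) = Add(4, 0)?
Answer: 880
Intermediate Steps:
Function('t')(M) = 4
Function('Y')(f) = Mul(f, Add(6, f))
Mul(Mul(Function('Y')(-5), Function('t')(7)), Q) = Mul(Mul(Mul(-5, Add(6, -5)), 4), -44) = Mul(Mul(Mul(-5, 1), 4), -44) = Mul(Mul(-5, 4), -44) = Mul(-20, -44) = 880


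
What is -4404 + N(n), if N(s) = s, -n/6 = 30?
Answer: -4584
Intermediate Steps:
n = -180 (n = -6*30 = -180)
-4404 + N(n) = -4404 - 180 = -4584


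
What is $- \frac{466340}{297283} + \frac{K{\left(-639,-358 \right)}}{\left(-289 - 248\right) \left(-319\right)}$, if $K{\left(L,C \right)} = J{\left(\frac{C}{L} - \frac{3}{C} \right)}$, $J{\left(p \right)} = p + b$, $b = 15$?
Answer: $- \frac{2610527783134661}{1664258901531534} \approx -1.5686$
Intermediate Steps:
$J{\left(p \right)} = 15 + p$ ($J{\left(p \right)} = p + 15 = 15 + p$)
$K{\left(L,C \right)} = 15 - \frac{3}{C} + \frac{C}{L}$ ($K{\left(L,C \right)} = 15 + \left(\frac{C}{L} - \frac{3}{C}\right) = 15 + \left(- \frac{3}{C} + \frac{C}{L}\right) = 15 - \frac{3}{C} + \frac{C}{L}$)
$- \frac{466340}{297283} + \frac{K{\left(-639,-358 \right)}}{\left(-289 - 248\right) \left(-319\right)} = - \frac{466340}{297283} + \frac{15 - \frac{3}{-358} - \frac{358}{-639}}{\left(-289 - 248\right) \left(-319\right)} = \left(-466340\right) \frac{1}{297283} + \frac{15 - - \frac{3}{358} - - \frac{358}{639}}{\left(-537\right) \left(-319\right)} = - \frac{66620}{42469} + \frac{15 + \frac{3}{358} + \frac{358}{639}}{171303} = - \frac{66620}{42469} + \frac{3561511}{228762} \cdot \frac{1}{171303} = - \frac{66620}{42469} + \frac{3561511}{39187616886} = - \frac{2610527783134661}{1664258901531534}$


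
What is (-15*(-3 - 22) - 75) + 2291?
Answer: 2591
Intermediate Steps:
(-15*(-3 - 22) - 75) + 2291 = (-15*(-25) - 75) + 2291 = (375 - 75) + 2291 = 300 + 2291 = 2591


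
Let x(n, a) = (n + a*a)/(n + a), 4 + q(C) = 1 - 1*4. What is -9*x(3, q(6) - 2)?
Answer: 126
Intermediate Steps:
q(C) = -7 (q(C) = -4 + (1 - 1*4) = -4 + (1 - 4) = -4 - 3 = -7)
x(n, a) = (n + a**2)/(a + n)
-9*x(3, q(6) - 2) = -9*(3 + (-7 - 2)**2)/((-7 - 2) + 3) = -9*(3 + (-9)**2)/(-9 + 3) = -9*(3 + 81)/(-6) = -(-3)*84/2 = -9*(-14) = 126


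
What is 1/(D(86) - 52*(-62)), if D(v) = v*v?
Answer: 1/10620 ≈ 9.4162e-5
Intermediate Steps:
D(v) = v²
1/(D(86) - 52*(-62)) = 1/(86² - 52*(-62)) = 1/(7396 + 3224) = 1/10620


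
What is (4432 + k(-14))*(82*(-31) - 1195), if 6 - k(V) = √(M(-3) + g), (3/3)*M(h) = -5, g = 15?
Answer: -16584806 + 3737*√10 ≈ -1.6573e+7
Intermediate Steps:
M(h) = -5
k(V) = 6 - √10 (k(V) = 6 - √(-5 + 15) = 6 - √10)
(4432 + k(-14))*(82*(-31) - 1195) = (4432 + (6 - √10))*(82*(-31) - 1195) = (4438 - √10)*(-2542 - 1195) = (4438 - √10)*(-3737) = -16584806 + 3737*√10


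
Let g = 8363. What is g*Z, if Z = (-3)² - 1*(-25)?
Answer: 284342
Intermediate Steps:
Z = 34 (Z = 9 + 25 = 34)
g*Z = 8363*34 = 284342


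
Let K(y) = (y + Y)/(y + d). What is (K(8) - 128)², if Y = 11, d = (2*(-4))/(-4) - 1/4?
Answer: 24167056/1521 ≈ 15889.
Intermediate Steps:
d = 7/4 (d = -8*(-¼) - 1*¼ = 2 - ¼ = 7/4 ≈ 1.7500)
K(y) = (11 + y)/(7/4 + y) (K(y) = (y + 11)/(y + 7/4) = (11 + y)/(7/4 + y))
(K(8) - 128)² = (4*(11 + 8)/(7 + 4*8) - 128)² = (4*19/(7 + 32) - 128)² = (4*19/39 - 128)² = (4*(1/39)*19 - 128)² = (76/39 - 128)² = (-4916/39)² = 24167056/1521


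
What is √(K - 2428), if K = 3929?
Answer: √1501 ≈ 38.743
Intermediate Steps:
√(K - 2428) = √(3929 - 2428) = √1501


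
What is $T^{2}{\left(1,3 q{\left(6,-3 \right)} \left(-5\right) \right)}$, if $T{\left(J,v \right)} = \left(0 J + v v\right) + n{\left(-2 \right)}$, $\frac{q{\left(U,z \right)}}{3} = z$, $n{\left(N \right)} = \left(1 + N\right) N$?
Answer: $332223529$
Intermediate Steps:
$n{\left(N \right)} = N \left(1 + N\right)$
$q{\left(U,z \right)} = 3 z$
$T{\left(J,v \right)} = 2 + v^{2}$ ($T{\left(J,v \right)} = \left(0 J + v v\right) - 2 \left(1 - 2\right) = \left(0 + v^{2}\right) - -2 = v^{2} + 2 = 2 + v^{2}$)
$T^{2}{\left(1,3 q{\left(6,-3 \right)} \left(-5\right) \right)} = \left(2 + \left(3 \cdot 3 \left(-3\right) \left(-5\right)\right)^{2}\right)^{2} = \left(2 + \left(3 \left(-9\right) \left(-5\right)\right)^{2}\right)^{2} = \left(2 + \left(\left(-27\right) \left(-5\right)\right)^{2}\right)^{2} = \left(2 + 135^{2}\right)^{2} = \left(2 + 18225\right)^{2} = 18227^{2} = 332223529$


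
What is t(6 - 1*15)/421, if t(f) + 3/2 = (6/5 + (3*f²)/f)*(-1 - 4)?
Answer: 255/842 ≈ 0.30285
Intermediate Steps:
t(f) = -15/2 - 15*f (t(f) = -3/2 + (6/5 + (3*f²)/f)*(-1 - 4) = -3/2 + (6*(⅕) + 3*f)*(-5) = -3/2 + (6/5 + 3*f)*(-5) = -3/2 + (-6 - 15*f) = -15/2 - 15*f)
t(6 - 1*15)/421 = (-15/2 - 15*(6 - 1*15))/421 = (-15/2 - 15*(6 - 15))*(1/421) = (-15/2 - 15*(-9))*(1/421) = (-15/2 + 135)*(1/421) = (255/2)*(1/421) = 255/842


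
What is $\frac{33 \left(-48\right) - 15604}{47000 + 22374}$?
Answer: $- \frac{8594}{34687} \approx -0.24776$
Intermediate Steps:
$\frac{33 \left(-48\right) - 15604}{47000 + 22374} = \frac{-1584 - 15604}{69374} = \left(-17188\right) \frac{1}{69374} = - \frac{8594}{34687}$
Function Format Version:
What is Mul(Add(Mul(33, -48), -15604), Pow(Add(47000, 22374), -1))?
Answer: Rational(-8594, 34687) ≈ -0.24776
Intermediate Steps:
Mul(Add(Mul(33, -48), -15604), Pow(Add(47000, 22374), -1)) = Mul(Add(-1584, -15604), Pow(69374, -1)) = Mul(-17188, Rational(1, 69374)) = Rational(-8594, 34687)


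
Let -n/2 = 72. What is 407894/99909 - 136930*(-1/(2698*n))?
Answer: 8043954131/2156435856 ≈ 3.7302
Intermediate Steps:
n = -144 (n = -2*72 = -144)
407894/99909 - 136930*(-1/(2698*n)) = 407894/99909 - 136930/(-71*(-144)*38) = 407894*(1/99909) - 136930/(10224*38) = 407894/99909 - 136930/388512 = 407894/99909 - 136930*1/388512 = 407894/99909 - 68465/194256 = 8043954131/2156435856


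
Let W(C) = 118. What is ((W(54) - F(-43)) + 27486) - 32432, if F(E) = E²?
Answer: -6677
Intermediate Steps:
((W(54) - F(-43)) + 27486) - 32432 = ((118 - 1*(-43)²) + 27486) - 32432 = ((118 - 1*1849) + 27486) - 32432 = ((118 - 1849) + 27486) - 32432 = (-1731 + 27486) - 32432 = 25755 - 32432 = -6677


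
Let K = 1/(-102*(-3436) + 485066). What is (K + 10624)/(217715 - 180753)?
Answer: 8876755713/30883155556 ≈ 0.28743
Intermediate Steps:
K = 1/835538 (K = 1/(350472 + 485066) = 1/835538 ≈ 1.1968e-6)
(K + 10624)/(217715 - 180753) = (1/835538 + 10624)/(217715 - 180753) = (8876755713/835538)/36962 = (8876755713/835538)*(1/36962) = 8876755713/30883155556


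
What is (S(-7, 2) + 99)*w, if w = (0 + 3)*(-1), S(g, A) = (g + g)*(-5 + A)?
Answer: -423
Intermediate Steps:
S(g, A) = 2*g*(-5 + A) (S(g, A) = (2*g)*(-5 + A) = 2*g*(-5 + A))
w = -3 (w = 3*(-1) = -3)
(S(-7, 2) + 99)*w = (2*(-7)*(-5 + 2) + 99)*(-3) = (2*(-7)*(-3) + 99)*(-3) = (42 + 99)*(-3) = 141*(-3) = -423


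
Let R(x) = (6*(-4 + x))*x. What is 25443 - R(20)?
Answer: 23523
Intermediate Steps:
R(x) = x*(-24 + 6*x) (R(x) = (-24 + 6*x)*x = x*(-24 + 6*x))
25443 - R(20) = 25443 - 6*20*(-4 + 20) = 25443 - 6*20*16 = 25443 - 1*1920 = 25443 - 1920 = 23523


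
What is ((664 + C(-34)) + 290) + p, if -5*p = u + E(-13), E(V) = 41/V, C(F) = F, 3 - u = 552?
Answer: 66978/65 ≈ 1030.4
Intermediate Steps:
u = -549 (u = 3 - 1*552 = 3 - 552 = -549)
p = 7178/65 (p = -(-549 + 41/(-13))/5 = -(-549 + 41*(-1/13))/5 = -(-549 - 41/13)/5 = -⅕*(-7178/13) = 7178/65 ≈ 110.43)
((664 + C(-34)) + 290) + p = ((664 - 34) + 290) + 7178/65 = (630 + 290) + 7178/65 = 920 + 7178/65 = 66978/65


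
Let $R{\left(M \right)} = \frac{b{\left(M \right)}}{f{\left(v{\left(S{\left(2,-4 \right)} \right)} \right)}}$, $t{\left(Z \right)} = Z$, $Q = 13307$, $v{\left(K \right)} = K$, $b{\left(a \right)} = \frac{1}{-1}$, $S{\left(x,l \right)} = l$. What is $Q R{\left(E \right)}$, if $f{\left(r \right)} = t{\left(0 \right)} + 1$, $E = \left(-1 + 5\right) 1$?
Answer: $-13307$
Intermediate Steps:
$E = 4$ ($E = 4 \cdot 1 = 4$)
$b{\left(a \right)} = -1$
$f{\left(r \right)} = 1$ ($f{\left(r \right)} = 0 + 1 = 1$)
$R{\left(M \right)} = -1$ ($R{\left(M \right)} = - 1^{-1} = \left(-1\right) 1 = -1$)
$Q R{\left(E \right)} = 13307 \left(-1\right) = -13307$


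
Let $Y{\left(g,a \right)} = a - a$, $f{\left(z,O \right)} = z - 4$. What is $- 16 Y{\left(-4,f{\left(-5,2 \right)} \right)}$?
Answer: $0$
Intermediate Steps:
$f{\left(z,O \right)} = -4 + z$
$Y{\left(g,a \right)} = 0$
$- 16 Y{\left(-4,f{\left(-5,2 \right)} \right)} = \left(-16\right) 0 = 0$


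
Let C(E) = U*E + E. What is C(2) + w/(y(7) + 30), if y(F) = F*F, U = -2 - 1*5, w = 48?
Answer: -900/79 ≈ -11.392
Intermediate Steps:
U = -7 (U = -2 - 5 = -7)
y(F) = F²
C(E) = -6*E (C(E) = -7*E + E = -6*E)
C(2) + w/(y(7) + 30) = -6*2 + 48/(7² + 30) = -12 + 48/(49 + 30) = -12 + 48/79 = -900/79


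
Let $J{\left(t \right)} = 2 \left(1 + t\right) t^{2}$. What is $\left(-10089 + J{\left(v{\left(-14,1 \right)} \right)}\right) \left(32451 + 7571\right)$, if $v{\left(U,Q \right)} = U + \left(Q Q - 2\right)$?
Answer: $-655920558$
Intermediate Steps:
$v{\left(U,Q \right)} = -2 + U + Q^{2}$ ($v{\left(U,Q \right)} = U + \left(Q^{2} - 2\right) = U + \left(-2 + Q^{2}\right) = -2 + U + Q^{2}$)
$J{\left(t \right)} = t^{2} \left(2 + 2 t\right)$ ($J{\left(t \right)} = \left(2 + 2 t\right) t^{2} = t^{2} \left(2 + 2 t\right)$)
$\left(-10089 + J{\left(v{\left(-14,1 \right)} \right)}\right) \left(32451 + 7571\right) = \left(-10089 + 2 \left(-2 - 14 + 1^{2}\right)^{2} \left(1 - \left(16 - 1\right)\right)\right) \left(32451 + 7571\right) = \left(-10089 + 2 \left(-2 - 14 + 1\right)^{2} \left(1 - 15\right)\right) 40022 = \left(-10089 + 2 \left(-15\right)^{2} \left(1 - 15\right)\right) 40022 = \left(-10089 + 2 \cdot 225 \left(-14\right)\right) 40022 = \left(-10089 - 6300\right) 40022 = \left(-16389\right) 40022 = -655920558$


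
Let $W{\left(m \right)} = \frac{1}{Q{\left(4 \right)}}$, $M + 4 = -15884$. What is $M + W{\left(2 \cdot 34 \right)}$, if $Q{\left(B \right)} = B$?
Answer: $- \frac{63551}{4} \approx -15888.0$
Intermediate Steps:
$M = -15888$ ($M = -4 - 15884 = -15888$)
$W{\left(m \right)} = \frac{1}{4}$
$M + W{\left(2 \cdot 34 \right)} = -15888 + \frac{1}{4} = - \frac{63551}{4}$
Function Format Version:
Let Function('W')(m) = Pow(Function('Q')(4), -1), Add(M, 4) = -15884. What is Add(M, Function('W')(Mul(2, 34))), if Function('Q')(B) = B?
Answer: Rational(-63551, 4) ≈ -15888.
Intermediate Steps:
M = -15888 (M = Add(-4, -15884) = -15888)
Function('W')(m) = Rational(1, 4) (Function('W')(m) = Pow(4, -1) = Rational(1, 4))
Add(M, Function('W')(Mul(2, 34))) = Add(-15888, Rational(1, 4)) = Rational(-63551, 4)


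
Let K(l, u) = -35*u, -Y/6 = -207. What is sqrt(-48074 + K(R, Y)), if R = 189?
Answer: 2*I*sqrt(22886) ≈ 302.56*I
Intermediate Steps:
Y = 1242 (Y = -6*(-207) = 1242)
sqrt(-48074 + K(R, Y)) = sqrt(-48074 - 35*1242) = sqrt(-48074 - 43470) = sqrt(-91544) = 2*I*sqrt(22886)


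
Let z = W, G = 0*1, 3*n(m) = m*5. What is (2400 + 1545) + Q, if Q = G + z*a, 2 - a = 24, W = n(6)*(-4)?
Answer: 4825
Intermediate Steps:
n(m) = 5*m/3 (n(m) = (m*5)/3 = (5*m)/3 = 5*m/3)
G = 0
W = -40 (W = ((5/3)*6)*(-4) = 10*(-4) = -40)
z = -40
a = -22 (a = 2 - 1*24 = 2 - 24 = -22)
Q = 880 (Q = 0 - 40*(-22) = 0 + 880 = 880)
(2400 + 1545) + Q = (2400 + 1545) + 880 = 3945 + 880 = 4825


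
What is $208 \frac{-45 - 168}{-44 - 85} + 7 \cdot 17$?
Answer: $\frac{19885}{43} \approx 462.44$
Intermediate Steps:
$208 \frac{-45 - 168}{-44 - 85} + 7 \cdot 17 = 208 \left(- \frac{213}{-129}\right) + 119 = 208 \left(\left(-213\right) \left(- \frac{1}{129}\right)\right) + 119 = 208 \cdot \frac{71}{43} + 119 = \frac{14768}{43} + 119 = \frac{19885}{43}$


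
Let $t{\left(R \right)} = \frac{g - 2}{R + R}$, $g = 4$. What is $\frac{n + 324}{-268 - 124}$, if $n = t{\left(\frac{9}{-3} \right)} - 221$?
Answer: $- \frac{11}{42} \approx -0.2619$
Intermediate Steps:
$t{\left(R \right)} = \frac{1}{R}$ ($t{\left(R \right)} = \frac{4 - 2}{R + R} = \frac{2}{2 R} = 2 \frac{1}{2 R} = \frac{1}{R}$)
$n = - \frac{664}{3}$ ($n = \frac{1}{9 \frac{1}{-3}} - 221 = \frac{1}{9 \left(- \frac{1}{3}\right)} - 221 = \frac{1}{-3} - 221 = - \frac{1}{3} - 221 = - \frac{664}{3} \approx -221.33$)
$\frac{n + 324}{-268 - 124} = \frac{- \frac{664}{3} + 324}{-268 - 124} = \frac{308}{3 \left(-392\right)} = \frac{308}{3} \left(- \frac{1}{392}\right) = - \frac{11}{42}$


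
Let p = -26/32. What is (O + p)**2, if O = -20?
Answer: 110889/256 ≈ 433.16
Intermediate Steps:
p = -13/16 (p = -26*1/32 = -13/16 ≈ -0.81250)
(O + p)**2 = (-20 - 13/16)**2 = (-333/16)**2 = 110889/256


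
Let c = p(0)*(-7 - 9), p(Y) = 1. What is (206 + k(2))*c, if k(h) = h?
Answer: -3328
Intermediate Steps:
c = -16 (c = 1*(-7 - 9) = 1*(-16) = -16)
(206 + k(2))*c = (206 + 2)*(-16) = 208*(-16) = -3328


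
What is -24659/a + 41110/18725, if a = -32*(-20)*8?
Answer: -10050263/3834880 ≈ -2.6208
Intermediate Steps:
a = 5120 (a = 640*8 = 5120)
-24659/a + 41110/18725 = -24659/5120 + 41110/18725 = -24659*1/5120 + 41110*(1/18725) = -24659/5120 + 8222/3745 = -10050263/3834880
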